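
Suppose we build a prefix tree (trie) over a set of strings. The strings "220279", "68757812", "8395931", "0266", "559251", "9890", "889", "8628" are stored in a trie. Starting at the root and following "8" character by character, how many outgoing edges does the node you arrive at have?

Walk "8" from the root, arriving at one node.
Distinct next characters after "8": 3, 6, 8.
That node has 3 child edges.

3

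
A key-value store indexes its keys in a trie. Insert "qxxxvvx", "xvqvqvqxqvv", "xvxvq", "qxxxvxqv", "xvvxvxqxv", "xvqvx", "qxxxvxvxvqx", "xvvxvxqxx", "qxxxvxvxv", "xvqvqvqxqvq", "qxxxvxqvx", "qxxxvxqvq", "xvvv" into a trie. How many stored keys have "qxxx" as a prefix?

6

Filter for entries beginning with "qxxx":
Words under "qxxx": qxxxvvx, qxxxvxqv, qxxxvxqvq, qxxxvxqvx, qxxxvxvxv, qxxxvxvxvqx
Count: 6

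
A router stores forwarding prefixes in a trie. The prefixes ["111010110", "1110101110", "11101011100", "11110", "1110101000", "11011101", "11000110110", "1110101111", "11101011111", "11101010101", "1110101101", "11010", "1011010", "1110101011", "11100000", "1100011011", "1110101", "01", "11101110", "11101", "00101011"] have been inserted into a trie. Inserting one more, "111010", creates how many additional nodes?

0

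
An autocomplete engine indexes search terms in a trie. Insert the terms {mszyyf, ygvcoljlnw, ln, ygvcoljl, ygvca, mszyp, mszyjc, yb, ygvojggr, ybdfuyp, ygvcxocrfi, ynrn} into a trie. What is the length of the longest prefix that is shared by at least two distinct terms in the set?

The deepest shared node is where two words last agree before diverging.
e.g. "ygvcoljl" and "ygvcoljlnw" share the prefix "ygvcoljl" of length 8; no pair shares a longer one.
Longest shared-prefix length: 8

8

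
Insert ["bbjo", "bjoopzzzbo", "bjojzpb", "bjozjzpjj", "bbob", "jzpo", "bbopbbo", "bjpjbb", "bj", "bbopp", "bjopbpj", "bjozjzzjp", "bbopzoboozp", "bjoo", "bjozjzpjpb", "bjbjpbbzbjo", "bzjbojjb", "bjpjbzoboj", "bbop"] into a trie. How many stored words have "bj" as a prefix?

Walk to "bj"; the words in its subtree are exactly those with that prefix.
Words under "bj": bj, bjbjpbbzbjo, bjojzpb, bjoo, bjoopzzzbo, bjopbpj, bjozjzpjj, bjozjzpjpb, bjozjzzjp, bjpjbb, bjpjbzoboj
Count: 11

11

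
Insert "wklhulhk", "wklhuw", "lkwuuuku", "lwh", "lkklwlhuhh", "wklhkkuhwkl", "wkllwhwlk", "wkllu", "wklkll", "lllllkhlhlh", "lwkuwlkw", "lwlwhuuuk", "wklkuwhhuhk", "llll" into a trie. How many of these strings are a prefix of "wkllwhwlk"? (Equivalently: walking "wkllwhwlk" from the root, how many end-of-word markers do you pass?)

Traverse "wkllwhwlk" character by character; count nodes along the way that are marked as word ends.
Prefixes of the query that are stored words: "wkllwhwlk"
Count: 1

1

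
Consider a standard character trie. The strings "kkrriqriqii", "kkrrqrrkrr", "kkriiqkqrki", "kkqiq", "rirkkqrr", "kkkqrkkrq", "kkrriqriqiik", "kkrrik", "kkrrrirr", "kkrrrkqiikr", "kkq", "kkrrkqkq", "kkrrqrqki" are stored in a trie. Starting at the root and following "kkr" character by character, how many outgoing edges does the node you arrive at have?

2

Follow the path "kkr" to its node, then look at its outgoing edges.
Distinct next characters after "kkr": i, r.
That node has 2 child edges.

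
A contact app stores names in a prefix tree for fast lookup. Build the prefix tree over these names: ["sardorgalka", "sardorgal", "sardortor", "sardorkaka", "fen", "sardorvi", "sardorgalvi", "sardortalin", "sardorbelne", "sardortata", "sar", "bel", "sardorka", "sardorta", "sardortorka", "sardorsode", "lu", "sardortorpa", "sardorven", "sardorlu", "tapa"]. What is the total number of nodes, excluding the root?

For each word, the new-node count is its length minus the longest prefix already in the trie:
  "sardorgalka" → 11 new (s, a, r, d, o, r, g, a, l, k, a)
  "sardorgal" → prefix "sardorgal" already present; 0 new (none)
  "sardortor" → prefix "sardor" already present; 3 new (t, o, r)
  "sardorkaka" → prefix "sardor" already present; 4 new (k, a, k, a)
  "fen" → 3 new (f, e, n)
  "sardorvi" → prefix "sardor" already present; 2 new (v, i)
  "sardorgalvi" → prefix "sardorgal" already present; 2 new (v, i)
  "sardortalin" → prefix "sardort" already present; 4 new (a, l, i, n)
  "sardorbelne" → prefix "sardor" already present; 5 new (b, e, l, n, e)
  "sardortata" → prefix "sardorta" already present; 2 new (t, a)
  "sar" → prefix "sar" already present; 0 new (none)
  "bel" → 3 new (b, e, l)
  "sardorka" → prefix "sardorka" already present; 0 new (none)
  "sardorta" → prefix "sardorta" already present; 0 new (none)
  "sardortorka" → prefix "sardortor" already present; 2 new (k, a)
  "sardorsode" → prefix "sardor" already present; 4 new (s, o, d, e)
  "lu" → 2 new (l, u)
  "sardortorpa" → prefix "sardortor" already present; 2 new (p, a)
  "sardorven" → prefix "sardorv" already present; 2 new (e, n)
  "sardorlu" → prefix "sardor" already present; 2 new (l, u)
  "tapa" → 4 new (t, a, p, a)
Total nodes = 11 + 0 + 3 + 4 + 3 + 2 + 2 + 4 + 5 + 2 + 0 + 3 + 0 + 0 + 2 + 4 + 2 + 2 + 2 + 2 + 4 = 57

57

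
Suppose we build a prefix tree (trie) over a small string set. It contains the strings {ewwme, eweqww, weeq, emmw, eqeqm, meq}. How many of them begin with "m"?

Filter for entries beginning with "m":
Matches: "meq"
Count: 1

1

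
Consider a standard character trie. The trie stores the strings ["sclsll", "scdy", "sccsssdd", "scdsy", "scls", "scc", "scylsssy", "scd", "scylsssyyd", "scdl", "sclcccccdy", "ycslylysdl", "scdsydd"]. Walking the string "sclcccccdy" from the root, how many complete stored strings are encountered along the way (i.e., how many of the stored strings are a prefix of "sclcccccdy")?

1

Walk "sclcccccdy" from the root; an end-of-word marker is hit whenever a stored word is a prefix of "sclcccccdy".
Prefixes of the query that are stored words: "sclcccccdy"
Count: 1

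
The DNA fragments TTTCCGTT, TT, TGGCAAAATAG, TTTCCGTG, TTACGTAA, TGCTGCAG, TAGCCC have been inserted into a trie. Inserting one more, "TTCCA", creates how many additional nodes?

"TT" is already a path in the trie; the remaining "CCA" must be added.
Each of the 3 remaining characters creates one node.

3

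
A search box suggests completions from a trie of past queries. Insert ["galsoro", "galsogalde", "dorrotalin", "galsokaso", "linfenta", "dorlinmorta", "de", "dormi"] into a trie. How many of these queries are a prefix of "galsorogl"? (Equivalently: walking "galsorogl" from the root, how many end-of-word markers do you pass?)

1

Traverse "galsorogl" character by character; count nodes along the way that are marked as word ends.
Prefixes of the query that are stored words: "galsoro"
Count: 1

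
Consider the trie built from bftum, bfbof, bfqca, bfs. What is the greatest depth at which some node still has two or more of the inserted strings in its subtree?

Equivalently: take the maximum, over all pairs, of their longest common prefix length.
"bfbof" and "bfqca" agree on "bf" (2 characters) before diverging; nothing deeper is shared.
Longest shared-prefix length: 2

2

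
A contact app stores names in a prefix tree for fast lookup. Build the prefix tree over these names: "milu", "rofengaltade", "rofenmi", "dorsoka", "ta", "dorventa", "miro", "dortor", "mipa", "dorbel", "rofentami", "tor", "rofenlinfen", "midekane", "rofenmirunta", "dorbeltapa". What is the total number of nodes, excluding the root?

69

For each word, the new-node count is its length minus the longest prefix already in the trie:
  "milu" → 4 new (m, i, l, u)
  "rofengaltade" → 12 new (r, o, f, e, n, g, a, l, t, a, d, e)
  "rofenmi" → prefix "rofen" already present; 2 new (m, i)
  "dorsoka" → 7 new (d, o, r, s, o, k, a)
  "ta" → 2 new (t, a)
  "dorventa" → prefix "dor" already present; 5 new (v, e, n, t, a)
  "miro" → prefix "mi" already present; 2 new (r, o)
  "dortor" → prefix "dor" already present; 3 new (t, o, r)
  "mipa" → prefix "mi" already present; 2 new (p, a)
  "dorbel" → prefix "dor" already present; 3 new (b, e, l)
  "rofentami" → prefix "rofen" already present; 4 new (t, a, m, i)
  "tor" → prefix "t" already present; 2 new (o, r)
  "rofenlinfen" → prefix "rofen" already present; 6 new (l, i, n, f, e, n)
  "midekane" → prefix "mi" already present; 6 new (d, e, k, a, n, e)
  "rofenmirunta" → prefix "rofenmi" already present; 5 new (r, u, n, t, a)
  "dorbeltapa" → prefix "dorbel" already present; 4 new (t, a, p, a)
Total nodes = 4 + 12 + 2 + 7 + 2 + 5 + 2 + 3 + 2 + 3 + 4 + 2 + 6 + 6 + 5 + 4 = 69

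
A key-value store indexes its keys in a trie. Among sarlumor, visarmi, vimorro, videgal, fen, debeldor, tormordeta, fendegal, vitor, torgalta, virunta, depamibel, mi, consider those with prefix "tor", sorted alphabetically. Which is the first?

torgalta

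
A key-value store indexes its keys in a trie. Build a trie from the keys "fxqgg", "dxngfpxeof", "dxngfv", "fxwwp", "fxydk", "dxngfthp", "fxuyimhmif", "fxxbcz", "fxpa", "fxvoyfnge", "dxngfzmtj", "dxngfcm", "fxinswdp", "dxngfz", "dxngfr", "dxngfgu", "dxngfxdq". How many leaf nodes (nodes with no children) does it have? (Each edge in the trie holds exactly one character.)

Leaves are exactly the stored words that no other stored word extends.
Those words: "dxngfcm", "dxngfgu", "dxngfpxeof", "dxngfr", "dxngfthp", "dxngfv", "dxngfxdq", "dxngfzmtj", "fxinswdp", "fxpa", "fxqgg", "fxuyimhmif", "fxvoyfnge", "fxwwp", "fxxbcz", "fxydk"
Leaf count: 16

16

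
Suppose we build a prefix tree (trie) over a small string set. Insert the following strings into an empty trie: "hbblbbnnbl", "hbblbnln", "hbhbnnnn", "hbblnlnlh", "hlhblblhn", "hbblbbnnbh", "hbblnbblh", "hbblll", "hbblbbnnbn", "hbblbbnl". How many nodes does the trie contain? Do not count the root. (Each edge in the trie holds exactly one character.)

41

Trace insertions, counting only characters that open a new branch:
  "hbblbbnnbl" → 10 new (h, b, b, l, b, b, n, n, b, l)
  "hbblbnln" → prefix "hbblb" already present; 3 new (n, l, n)
  "hbhbnnnn" → prefix "hb" already present; 6 new (h, b, n, n, n, n)
  "hbblnlnlh" → prefix "hbbl" already present; 5 new (n, l, n, l, h)
  "hlhblblhn" → prefix "h" already present; 8 new (l, h, b, l, b, l, h, n)
  "hbblbbnnbh" → prefix "hbblbbnnb" already present; 1 new (h)
  "hbblnbblh" → prefix "hbbln" already present; 4 new (b, b, l, h)
  "hbblll" → prefix "hbbl" already present; 2 new (l, l)
  "hbblbbnnbn" → prefix "hbblbbnnb" already present; 1 new (n)
  "hbblbbnl" → prefix "hbblbbn" already present; 1 new (l)
Total nodes = 10 + 3 + 6 + 5 + 8 + 1 + 4 + 2 + 1 + 1 = 41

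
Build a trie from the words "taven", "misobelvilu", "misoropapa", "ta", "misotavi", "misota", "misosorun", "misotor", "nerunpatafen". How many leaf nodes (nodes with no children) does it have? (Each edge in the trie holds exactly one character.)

A leaf is a node with no children — equivalently, the end of a word that is not a proper prefix of any other stored word.
Those words: "misobelvilu", "misoropapa", "misosorun", "misotavi", "misotor", "nerunpatafen", "taven"
Leaf count: 7

7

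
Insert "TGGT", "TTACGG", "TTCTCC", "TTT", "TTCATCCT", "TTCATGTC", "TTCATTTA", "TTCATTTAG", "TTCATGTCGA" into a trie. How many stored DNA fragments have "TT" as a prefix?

Filter for entries beginning with "TT":
Words under "TT": TTACGG, TTCATCCT, TTCATGTC, TTCATGTCGA, TTCATTTA, TTCATTTAG, TTCTCC, TTT
Count: 8

8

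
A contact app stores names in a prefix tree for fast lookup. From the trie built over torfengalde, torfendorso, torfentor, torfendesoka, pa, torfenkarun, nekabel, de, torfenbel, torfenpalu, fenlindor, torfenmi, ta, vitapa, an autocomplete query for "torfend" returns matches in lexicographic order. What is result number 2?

Words with prefix "torfend", in lexicographic order: "torfendesoka", "torfendorso"
Position 2: torfendorso

torfendorso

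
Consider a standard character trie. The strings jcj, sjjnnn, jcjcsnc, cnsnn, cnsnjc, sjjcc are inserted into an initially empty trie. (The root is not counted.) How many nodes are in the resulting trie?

22

For each word, the new-node count is its length minus the longest prefix already in the trie:
  "jcj" → 3 new (j, c, j)
  "sjjnnn" → 6 new (s, j, j, n, n, n)
  "jcjcsnc" → prefix "jcj" already present; 4 new (c, s, n, c)
  "cnsnn" → 5 new (c, n, s, n, n)
  "cnsnjc" → prefix "cnsn" already present; 2 new (j, c)
  "sjjcc" → prefix "sjj" already present; 2 new (c, c)
Total nodes = 3 + 6 + 4 + 5 + 2 + 2 = 22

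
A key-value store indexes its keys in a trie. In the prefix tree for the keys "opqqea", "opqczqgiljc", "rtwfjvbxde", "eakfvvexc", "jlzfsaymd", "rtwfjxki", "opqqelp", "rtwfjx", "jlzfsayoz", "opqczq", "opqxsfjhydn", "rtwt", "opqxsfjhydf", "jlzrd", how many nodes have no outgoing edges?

12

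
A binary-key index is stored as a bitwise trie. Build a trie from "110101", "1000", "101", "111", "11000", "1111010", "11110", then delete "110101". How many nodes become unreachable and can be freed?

3

After clearing the end-marker at "110101", prune upward until reaching a node still needed by another word.
The suffix "101" (3 nodes) is used only by "110101"; the node for "110" still has the child "0", so pruning stops there.
Nodes removed: 3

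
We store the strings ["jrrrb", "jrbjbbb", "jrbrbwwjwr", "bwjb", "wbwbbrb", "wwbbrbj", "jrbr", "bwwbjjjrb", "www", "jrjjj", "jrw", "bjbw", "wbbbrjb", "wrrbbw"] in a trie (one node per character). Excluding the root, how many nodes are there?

59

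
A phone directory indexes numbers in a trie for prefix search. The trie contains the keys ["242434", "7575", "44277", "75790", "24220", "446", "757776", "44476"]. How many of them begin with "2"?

Traverse to the node for "2", then collect every word in that subtree.
Words under "2": 24220, 242434
Count: 2

2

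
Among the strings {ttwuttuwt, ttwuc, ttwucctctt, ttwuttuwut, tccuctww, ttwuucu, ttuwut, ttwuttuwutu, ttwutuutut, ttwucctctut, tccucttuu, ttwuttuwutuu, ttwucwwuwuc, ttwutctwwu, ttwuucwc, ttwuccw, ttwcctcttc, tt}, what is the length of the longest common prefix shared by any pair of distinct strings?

11

Look for the deepest trie node that still has at least two words in its subtree.
"ttwuttuwutu" and "ttwuttuwutuu" agree on "ttwuttuwutu" (11 characters) before diverging; nothing deeper is shared.
Longest shared-prefix length: 11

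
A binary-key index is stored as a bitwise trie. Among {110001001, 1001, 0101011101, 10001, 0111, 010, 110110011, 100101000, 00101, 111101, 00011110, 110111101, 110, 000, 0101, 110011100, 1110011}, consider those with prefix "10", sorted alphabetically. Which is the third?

100101000

Filter for "10…" and sort: "10001", "1001", "100101000"
The 3rd is 100101000.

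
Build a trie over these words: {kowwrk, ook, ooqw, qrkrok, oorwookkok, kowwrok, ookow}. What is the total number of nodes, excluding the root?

For each word, the new-node count is its length minus the longest prefix already in the trie:
  "kowwrk" → 6 new (k, o, w, w, r, k)
  "ook" → 3 new (o, o, k)
  "ooqw" → prefix "oo" already present; 2 new (q, w)
  "qrkrok" → 6 new (q, r, k, r, o, k)
  "oorwookkok" → prefix "oo" already present; 8 new (r, w, o, o, k, k, o, k)
  "kowwrok" → prefix "kowwr" already present; 2 new (o, k)
  "ookow" → prefix "ook" already present; 2 new (o, w)
Total nodes = 6 + 3 + 2 + 6 + 8 + 2 + 2 = 29

29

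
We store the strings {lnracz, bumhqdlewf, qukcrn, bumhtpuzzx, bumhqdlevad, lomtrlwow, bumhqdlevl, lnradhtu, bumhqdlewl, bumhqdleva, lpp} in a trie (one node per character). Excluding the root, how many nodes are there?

47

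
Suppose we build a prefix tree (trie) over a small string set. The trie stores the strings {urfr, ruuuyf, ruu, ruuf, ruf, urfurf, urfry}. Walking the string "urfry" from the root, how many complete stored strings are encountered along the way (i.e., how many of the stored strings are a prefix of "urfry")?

2

Traverse "urfry" character by character; count nodes along the way that are marked as word ends.
Prefixes of the query that are stored words: "urfr", "urfry"
Count: 2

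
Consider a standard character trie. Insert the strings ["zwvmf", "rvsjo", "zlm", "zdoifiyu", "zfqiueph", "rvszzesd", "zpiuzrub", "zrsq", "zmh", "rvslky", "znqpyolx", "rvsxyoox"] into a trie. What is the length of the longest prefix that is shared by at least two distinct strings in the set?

3

Look for the deepest trie node that still has at least two words in its subtree.
e.g. "rvsjo" and "rvslky" share the prefix "rvs" of length 3; no pair shares a longer one.
Longest shared-prefix length: 3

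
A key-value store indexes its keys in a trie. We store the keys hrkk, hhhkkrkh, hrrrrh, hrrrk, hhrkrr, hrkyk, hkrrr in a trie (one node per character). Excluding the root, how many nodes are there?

Trie structure (* marks end of a word):
(root)
└─ h
   ├─ h
   │  ├─ h
   │  │  └─ k
   │  │     └─ k
   │  │        └─ r
   │  │           └─ k
   │  │              └─ h *
   │  └─ r
   │     └─ k
   │        └─ r
   │           └─ r *
   ├─ k
   │  └─ r
   │     └─ r
   │        └─ r *
   └─ r
      ├─ k
      │  ├─ k *
      │  └─ y
      │     └─ k *
      └─ r
         └─ r
            ├─ k *
            └─ r
               └─ h *
Counting every labelled node above: 26.

26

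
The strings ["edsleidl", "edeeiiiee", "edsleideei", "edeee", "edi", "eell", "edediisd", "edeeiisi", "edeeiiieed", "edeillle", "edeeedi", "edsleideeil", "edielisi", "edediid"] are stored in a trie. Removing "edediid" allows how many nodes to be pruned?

After clearing the end-marker at "edediid", prune upward until reaching a node still needed by another word.
The suffix "d" (1 node) is used only by "edediid"; the node for "ededii" still has the child "s", so pruning stops there.
Nodes removed: 1

1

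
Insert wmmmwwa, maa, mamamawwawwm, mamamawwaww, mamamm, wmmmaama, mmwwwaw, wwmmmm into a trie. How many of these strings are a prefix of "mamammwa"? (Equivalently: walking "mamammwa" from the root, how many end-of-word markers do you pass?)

Walk "mamammwa" from the root; an end-of-word marker is hit whenever a stored word is a prefix of "mamammwa".
Prefixes of the query that are stored words: "mamamm"
Count: 1

1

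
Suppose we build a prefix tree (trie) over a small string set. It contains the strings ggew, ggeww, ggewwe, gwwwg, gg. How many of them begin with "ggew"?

3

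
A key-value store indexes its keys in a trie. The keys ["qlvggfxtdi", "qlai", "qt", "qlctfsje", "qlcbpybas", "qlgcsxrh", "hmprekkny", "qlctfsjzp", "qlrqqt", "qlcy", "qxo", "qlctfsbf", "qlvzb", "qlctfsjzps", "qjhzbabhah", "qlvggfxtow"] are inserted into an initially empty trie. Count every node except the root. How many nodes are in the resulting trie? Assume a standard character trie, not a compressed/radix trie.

65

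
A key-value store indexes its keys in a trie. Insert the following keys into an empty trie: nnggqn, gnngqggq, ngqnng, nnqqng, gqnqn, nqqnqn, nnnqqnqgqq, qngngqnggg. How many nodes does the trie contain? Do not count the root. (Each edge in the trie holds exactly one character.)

50

Count nodes per top-level branch (shared prefixes stored once):
  'g'-branch (gnngqggq, gqnqn): 12 nodes
  'n'-branch (ngqnng, nnggqn, nnnqqnqgqq, nnqqng, nqqnqn): 28 nodes
  'q'-branch (qngngqnggg): 10 nodes
Sum: 50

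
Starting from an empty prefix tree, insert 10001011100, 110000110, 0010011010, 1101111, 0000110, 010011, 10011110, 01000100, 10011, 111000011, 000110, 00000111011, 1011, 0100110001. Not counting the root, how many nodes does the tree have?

75

Insert word by word; a character creates a node only if that edge doesn't already exist:
  "10001011100" → 11 new (1, 0, 0, 0, 1, 0, 1, 1, 1, 0, 0)
  "110000110" → prefix "1" already present; 8 new (1, 0, 0, 0, 0, 1, 1, 0)
  "0010011010" → 10 new (0, 0, 1, 0, 0, 1, 1, 0, 1, 0)
  "1101111" → prefix "110" already present; 4 new (1, 1, 1, 1)
  "0000110" → prefix "00" already present; 5 new (0, 0, 1, 1, 0)
  "010011" → prefix "0" already present; 5 new (1, 0, 0, 1, 1)
  "10011110" → prefix "100" already present; 5 new (1, 1, 1, 1, 0)
  "01000100" → prefix "0100" already present; 4 new (0, 1, 0, 0)
  "10011" → prefix "10011" already present; 0 new (none)
  "111000011" → prefix "11" already present; 7 new (1, 0, 0, 0, 0, 1, 1)
  "000110" → prefix "000" already present; 3 new (1, 1, 0)
  "00000111011" → prefix "0000" already present; 7 new (0, 1, 1, 1, 0, 1, 1)
  "1011" → prefix "10" already present; 2 new (1, 1)
  "0100110001" → prefix "010011" already present; 4 new (0, 0, 0, 1)
Total nodes = 11 + 8 + 10 + 4 + 5 + 5 + 5 + 4 + 0 + 7 + 3 + 7 + 2 + 4 = 75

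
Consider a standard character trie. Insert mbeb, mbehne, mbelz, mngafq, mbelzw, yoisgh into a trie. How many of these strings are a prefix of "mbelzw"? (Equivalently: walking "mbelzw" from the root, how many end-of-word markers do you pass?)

Traverse "mbelzw" character by character; count nodes along the way that are marked as word ends.
Prefixes of the query that are stored words: "mbelz", "mbelzw"
Count: 2

2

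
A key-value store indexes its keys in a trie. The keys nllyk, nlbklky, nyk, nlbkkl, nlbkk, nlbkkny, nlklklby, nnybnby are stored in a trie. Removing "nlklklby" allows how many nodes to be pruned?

6

A node on "nlklklby"'s path can go only if nothing else ends at it or branches off below it.
The suffix "klklby" (6 nodes) is used only by "nlklklby"; the node for "nl" still has the child "l", so pruning stops there.
Nodes removed: 6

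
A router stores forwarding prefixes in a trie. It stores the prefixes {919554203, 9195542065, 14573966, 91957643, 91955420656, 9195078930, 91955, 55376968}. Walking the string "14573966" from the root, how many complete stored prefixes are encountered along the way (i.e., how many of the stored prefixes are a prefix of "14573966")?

Walk "14573966" from the root; an end-of-word marker is hit whenever a stored word is a prefix of "14573966".
Prefixes of the query that are stored words: "14573966"
Count: 1

1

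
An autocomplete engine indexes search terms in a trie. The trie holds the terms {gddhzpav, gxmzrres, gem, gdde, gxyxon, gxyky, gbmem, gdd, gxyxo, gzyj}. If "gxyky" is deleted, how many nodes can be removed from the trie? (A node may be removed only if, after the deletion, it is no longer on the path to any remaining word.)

2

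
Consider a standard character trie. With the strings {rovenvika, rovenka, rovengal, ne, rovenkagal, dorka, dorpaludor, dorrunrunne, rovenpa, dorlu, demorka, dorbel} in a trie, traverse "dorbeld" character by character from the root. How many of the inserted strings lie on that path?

Check each prefix of "dorbeld" against the stored set — each match is an end-marker on the path.
Prefixes of the query that are stored words: "dorbel"
Count: 1

1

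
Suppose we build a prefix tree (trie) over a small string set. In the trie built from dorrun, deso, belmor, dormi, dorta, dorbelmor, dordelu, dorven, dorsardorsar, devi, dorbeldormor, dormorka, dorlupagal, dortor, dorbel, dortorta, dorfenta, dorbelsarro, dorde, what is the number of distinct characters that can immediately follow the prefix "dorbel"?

3

The children of the "dorbel" node are the distinct next characters among strings starting with "dorbel".
Distinct next characters after "dorbel": d, m, s.
That node has 3 child edges.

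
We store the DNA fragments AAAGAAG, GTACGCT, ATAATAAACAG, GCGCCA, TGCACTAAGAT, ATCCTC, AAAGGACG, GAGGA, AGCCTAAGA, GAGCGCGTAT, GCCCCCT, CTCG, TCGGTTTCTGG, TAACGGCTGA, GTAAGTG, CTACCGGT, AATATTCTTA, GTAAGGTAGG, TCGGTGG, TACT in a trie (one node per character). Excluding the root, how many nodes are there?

For each word, the new-node count is its length minus the longest prefix already in the trie:
  "AAAGAAG" → 7 new (A, A, A, G, A, A, G)
  "GTACGCT" → 7 new (G, T, A, C, G, C, T)
  "ATAATAAACAG" → prefix "A" already present; 10 new (T, A, A, T, A, A, A, C, A, G)
  "GCGCCA" → prefix "G" already present; 5 new (C, G, C, C, A)
  "TGCACTAAGAT" → 11 new (T, G, C, A, C, T, A, A, G, A, T)
  "ATCCTC" → prefix "AT" already present; 4 new (C, C, T, C)
  "AAAGGACG" → prefix "AAAG" already present; 4 new (G, A, C, G)
  "GAGGA" → prefix "G" already present; 4 new (A, G, G, A)
  "AGCCTAAGA" → prefix "A" already present; 8 new (G, C, C, T, A, A, G, A)
  "GAGCGCGTAT" → prefix "GAG" already present; 7 new (C, G, C, G, T, A, T)
  "GCCCCCT" → prefix "GC" already present; 5 new (C, C, C, C, T)
  "CTCG" → 4 new (C, T, C, G)
  "TCGGTTTCTGG" → prefix "T" already present; 10 new (C, G, G, T, T, T, C, T, G, G)
  "TAACGGCTGA" → prefix "T" already present; 9 new (A, A, C, G, G, C, T, G, A)
  "GTAAGTG" → prefix "GTA" already present; 4 new (A, G, T, G)
  "CTACCGGT" → prefix "CT" already present; 6 new (A, C, C, G, G, T)
  "AATATTCTTA" → prefix "AA" already present; 8 new (T, A, T, T, C, T, T, A)
  "GTAAGGTAGG" → prefix "GTAAG" already present; 5 new (G, T, A, G, G)
  "TCGGTGG" → prefix "TCGGT" already present; 2 new (G, G)
  "TACT" → prefix "TA" already present; 2 new (C, T)
Total nodes = 7 + 7 + 10 + 5 + 11 + 4 + 4 + 4 + 8 + 7 + 5 + 4 + 10 + 9 + 4 + 6 + 8 + 5 + 2 + 2 = 122

122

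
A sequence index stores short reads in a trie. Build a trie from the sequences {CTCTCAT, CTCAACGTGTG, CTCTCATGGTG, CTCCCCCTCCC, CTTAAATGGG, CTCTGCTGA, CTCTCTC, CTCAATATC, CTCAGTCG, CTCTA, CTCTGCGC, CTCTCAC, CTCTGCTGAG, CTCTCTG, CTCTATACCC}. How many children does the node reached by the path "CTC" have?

Follow the path "CTC" to its node, then look at its outgoing edges.
Characters that immediately follow "CTC" among the stored strings: {A, C, T}.
That node has 3 child edges.

3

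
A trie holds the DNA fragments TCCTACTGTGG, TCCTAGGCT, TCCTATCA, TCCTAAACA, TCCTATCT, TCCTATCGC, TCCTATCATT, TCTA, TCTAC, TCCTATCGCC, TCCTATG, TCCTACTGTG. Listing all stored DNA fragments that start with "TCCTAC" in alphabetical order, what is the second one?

TCCTACTGTGG

Filter for "TCCTAC…" and sort: "TCCTACTGTG", "TCCTACTGTGG"
Position 2: TCCTACTGTGG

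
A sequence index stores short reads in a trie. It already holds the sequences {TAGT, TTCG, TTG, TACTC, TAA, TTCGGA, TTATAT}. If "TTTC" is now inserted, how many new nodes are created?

Walking "TTTC" from the root, the first 2 characters ("TT") follow existing edges; "T" is the first miss.
So 4 − 2 = 2 new nodes.

2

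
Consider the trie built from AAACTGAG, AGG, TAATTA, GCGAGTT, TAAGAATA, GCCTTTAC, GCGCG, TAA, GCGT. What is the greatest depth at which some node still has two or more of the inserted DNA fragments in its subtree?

The deepest shared node is where two words last agree before diverging.
e.g. "GCGAGTT" and "GCGCG" share the prefix "GCG" of length 3; no pair shares a longer one.
Longest shared-prefix length: 3

3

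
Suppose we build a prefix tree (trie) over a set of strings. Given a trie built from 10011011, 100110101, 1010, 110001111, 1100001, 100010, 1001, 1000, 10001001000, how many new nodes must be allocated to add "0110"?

Nothing in the trie begins with "0"; the whole of "0110" is new.
4 − 0 = 4 new nodes.

4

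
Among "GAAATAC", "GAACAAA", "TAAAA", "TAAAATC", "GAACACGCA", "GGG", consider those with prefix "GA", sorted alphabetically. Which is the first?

DFS of the "GA" subtree visits, in order: "GAAATAC", "GAACAAA", "GAACACGCA"
The 1st is GAAATAC.

GAAATAC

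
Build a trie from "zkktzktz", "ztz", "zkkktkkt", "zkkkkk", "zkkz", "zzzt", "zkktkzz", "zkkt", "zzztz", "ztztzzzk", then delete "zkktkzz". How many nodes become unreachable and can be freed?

3

After clearing the end-marker at "zkktkzz", prune upward until reaching a node still needed by another word.
The suffix "kzz" (3 nodes) is used only by "zkktkzz"; the node for "zkkt" still has the child "z", so pruning stops there.
Nodes removed: 3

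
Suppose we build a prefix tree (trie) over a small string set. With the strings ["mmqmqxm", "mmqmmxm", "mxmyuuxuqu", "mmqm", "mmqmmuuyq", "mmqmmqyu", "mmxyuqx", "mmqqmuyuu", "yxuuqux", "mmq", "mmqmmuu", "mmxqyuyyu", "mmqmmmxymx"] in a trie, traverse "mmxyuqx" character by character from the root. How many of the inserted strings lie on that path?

Walk "mmxyuqx" from the root; an end-of-word marker is hit whenever a stored word is a prefix of "mmxyuqx".
Prefixes of the query that are stored words: "mmxyuqx"
Count: 1

1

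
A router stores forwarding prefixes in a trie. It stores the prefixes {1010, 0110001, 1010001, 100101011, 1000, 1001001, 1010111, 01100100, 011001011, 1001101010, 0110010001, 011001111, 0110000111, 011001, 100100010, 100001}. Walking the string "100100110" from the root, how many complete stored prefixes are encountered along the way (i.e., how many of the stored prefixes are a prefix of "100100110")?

Walk "100100110" from the root; an end-of-word marker is hit whenever a stored word is a prefix of "100100110".
Prefixes of the query that are stored words: "1001001"
Count: 1

1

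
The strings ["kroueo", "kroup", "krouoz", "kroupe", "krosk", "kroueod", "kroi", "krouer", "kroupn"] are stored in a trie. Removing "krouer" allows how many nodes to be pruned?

1

A node on "krouer"'s path can go only if nothing else ends at it or branches off below it.
The suffix "r" (1 node) is used only by "krouer"; the node for "kroue" still has the child "o", so pruning stops there.
Nodes removed: 1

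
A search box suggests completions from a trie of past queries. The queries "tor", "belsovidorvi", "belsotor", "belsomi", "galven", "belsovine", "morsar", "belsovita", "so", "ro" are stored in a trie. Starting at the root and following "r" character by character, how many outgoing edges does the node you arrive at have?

1

Walk "r" from the root, arriving at one node.
Distinct next characters after "r": o.
That node has 1 child edge.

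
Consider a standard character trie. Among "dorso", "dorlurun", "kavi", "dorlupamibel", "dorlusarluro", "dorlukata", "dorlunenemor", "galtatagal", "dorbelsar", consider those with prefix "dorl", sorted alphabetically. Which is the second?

dorlunenemor

Words with prefix "dorl", in lexicographic order: "dorlukata", "dorlunenemor", "dorlupamibel", "dorlurun", "dorlusarluro"
Position 2: dorlunenemor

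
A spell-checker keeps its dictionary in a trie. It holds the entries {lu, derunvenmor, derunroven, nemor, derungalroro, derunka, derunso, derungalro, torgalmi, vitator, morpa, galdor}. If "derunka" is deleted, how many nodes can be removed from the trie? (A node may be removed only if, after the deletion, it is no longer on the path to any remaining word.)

A node on "derunka"'s path can go only if nothing else ends at it or branches off below it.
The suffix "ka" (2 nodes) is used only by "derunka"; the node for "derun" still has the child "v", so pruning stops there.
Nodes removed: 2

2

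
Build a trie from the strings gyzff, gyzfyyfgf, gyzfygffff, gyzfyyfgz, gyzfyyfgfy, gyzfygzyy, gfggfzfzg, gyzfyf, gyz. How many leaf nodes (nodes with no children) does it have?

Leaves are exactly the stored words that no other stored word extends.
Those words: "gfggfzfzg", "gyzff", "gyzfyf", "gyzfygffff", "gyzfygzyy", "gyzfyyfgfy", "gyzfyyfgz"
Leaf count: 7

7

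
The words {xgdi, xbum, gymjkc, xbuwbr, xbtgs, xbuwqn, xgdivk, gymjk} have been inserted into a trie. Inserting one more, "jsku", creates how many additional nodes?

4

"jsku" shares no prefix with any stored word, so all 4 characters open new nodes.
4 − 0 = 4 new nodes.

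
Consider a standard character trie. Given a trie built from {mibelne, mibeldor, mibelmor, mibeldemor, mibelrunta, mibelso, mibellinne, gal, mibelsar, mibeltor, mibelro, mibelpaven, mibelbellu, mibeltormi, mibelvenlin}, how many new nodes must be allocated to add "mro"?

The longest prefix of "mro" already in the trie is "m" (length 1).
So 3 − 1 = 2 new nodes.

2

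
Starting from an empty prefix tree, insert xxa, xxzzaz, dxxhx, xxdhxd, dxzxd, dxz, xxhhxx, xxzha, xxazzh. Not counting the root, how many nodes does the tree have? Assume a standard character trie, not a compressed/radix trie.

28

Count nodes per top-level branch (shared prefixes stored once):
  'd'-branch (dxxhx, dxz, dxzxd): 8 nodes
  'x'-branch (xxa, xxazzh, xxdhxd, xxhhxx, xxzha, xxzzaz): 20 nodes
Sum: 28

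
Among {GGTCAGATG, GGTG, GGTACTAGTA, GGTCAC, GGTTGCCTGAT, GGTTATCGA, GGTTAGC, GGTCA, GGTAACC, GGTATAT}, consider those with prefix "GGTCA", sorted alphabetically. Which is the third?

Filter for "GGTCA…" and sort: "GGTCA", "GGTCAC", "GGTCAGATG"
Position 3: GGTCAGATG

GGTCAGATG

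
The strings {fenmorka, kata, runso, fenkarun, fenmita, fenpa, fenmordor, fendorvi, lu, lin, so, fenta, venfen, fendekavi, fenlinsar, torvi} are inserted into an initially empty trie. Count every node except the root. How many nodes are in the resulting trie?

65

Insert word by word; a character creates a node only if that edge doesn't already exist:
  "fenmorka" → 8 new (f, e, n, m, o, r, k, a)
  "kata" → 4 new (k, a, t, a)
  "runso" → 5 new (r, u, n, s, o)
  "fenkarun" → prefix "fen" already present; 5 new (k, a, r, u, n)
  "fenmita" → prefix "fenm" already present; 3 new (i, t, a)
  "fenpa" → prefix "fen" already present; 2 new (p, a)
  "fenmordor" → prefix "fenmor" already present; 3 new (d, o, r)
  "fendorvi" → prefix "fen" already present; 5 new (d, o, r, v, i)
  "lu" → 2 new (l, u)
  "lin" → prefix "l" already present; 2 new (i, n)
  "so" → 2 new (s, o)
  "fenta" → prefix "fen" already present; 2 new (t, a)
  "venfen" → 6 new (v, e, n, f, e, n)
  "fendekavi" → prefix "fend" already present; 5 new (e, k, a, v, i)
  "fenlinsar" → prefix "fen" already present; 6 new (l, i, n, s, a, r)
  "torvi" → 5 new (t, o, r, v, i)
Total nodes = 8 + 4 + 5 + 5 + 3 + 2 + 3 + 5 + 2 + 2 + 2 + 2 + 6 + 5 + 6 + 5 = 65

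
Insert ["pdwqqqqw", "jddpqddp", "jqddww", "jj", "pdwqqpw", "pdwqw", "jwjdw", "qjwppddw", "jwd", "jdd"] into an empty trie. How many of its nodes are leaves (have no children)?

A leaf is a node with no children — equivalently, the end of a word that is not a proper prefix of any other stored word.
Those words: "jddpqddp", "jj", "jqddww", "jwd", "jwjdw", "pdwqqpw", "pdwqqqqw", "pdwqw", "qjwppddw"
Leaf count: 9

9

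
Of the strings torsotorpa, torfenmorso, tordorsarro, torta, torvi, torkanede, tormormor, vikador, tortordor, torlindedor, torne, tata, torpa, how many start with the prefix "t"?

Filter for entries beginning with "t":
Words under "t": tata, tordorsarro, torfenmorso, torkanede, torlindedor, tormormor, torne, torpa, torsotorpa, torta, tortordor, torvi
Count: 12

12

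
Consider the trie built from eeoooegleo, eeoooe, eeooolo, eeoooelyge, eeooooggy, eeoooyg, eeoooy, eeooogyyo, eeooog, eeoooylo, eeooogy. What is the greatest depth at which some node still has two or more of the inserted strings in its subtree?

Equivalently: take the maximum, over all pairs, of their longest common prefix length.
e.g. "eeooogy" and "eeooogyyo" share the prefix "eeooogy" of length 7; no pair shares a longer one.
Longest shared-prefix length: 7

7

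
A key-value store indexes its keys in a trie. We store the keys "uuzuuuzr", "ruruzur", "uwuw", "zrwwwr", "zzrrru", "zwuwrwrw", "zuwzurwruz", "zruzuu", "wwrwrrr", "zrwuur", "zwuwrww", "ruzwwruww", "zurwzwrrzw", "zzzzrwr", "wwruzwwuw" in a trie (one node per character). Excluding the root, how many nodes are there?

86

For each word, the new-node count is its length minus the longest prefix already in the trie:
  "uuzuuuzr" → 8 new (u, u, z, u, u, u, z, r)
  "ruruzur" → 7 new (r, u, r, u, z, u, r)
  "uwuw" → prefix "u" already present; 3 new (w, u, w)
  "zrwwwr" → 6 new (z, r, w, w, w, r)
  "zzrrru" → prefix "z" already present; 5 new (z, r, r, r, u)
  "zwuwrwrw" → prefix "z" already present; 7 new (w, u, w, r, w, r, w)
  "zuwzurwruz" → prefix "z" already present; 9 new (u, w, z, u, r, w, r, u, z)
  "zruzuu" → prefix "zr" already present; 4 new (u, z, u, u)
  "wwrwrrr" → 7 new (w, w, r, w, r, r, r)
  "zrwuur" → prefix "zrw" already present; 3 new (u, u, r)
  "zwuwrww" → prefix "zwuwrw" already present; 1 new (w)
  "ruzwwruww" → prefix "ru" already present; 7 new (z, w, w, r, u, w, w)
  "zurwzwrrzw" → prefix "zu" already present; 8 new (r, w, z, w, r, r, z, w)
  "zzzzrwr" → prefix "zz" already present; 5 new (z, z, r, w, r)
  "wwruzwwuw" → prefix "wwr" already present; 6 new (u, z, w, w, u, w)
Total nodes = 8 + 7 + 3 + 6 + 5 + 7 + 9 + 4 + 7 + 3 + 1 + 7 + 8 + 5 + 6 = 86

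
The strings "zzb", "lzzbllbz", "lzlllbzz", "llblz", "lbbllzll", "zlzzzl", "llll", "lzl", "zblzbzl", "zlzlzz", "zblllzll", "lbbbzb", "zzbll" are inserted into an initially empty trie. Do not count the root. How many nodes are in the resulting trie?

Insert word by word; a character creates a node only if that edge doesn't already exist:
  "zzb" → 3 new (z, z, b)
  "lzzbllbz" → 8 new (l, z, z, b, l, l, b, z)
  "lzlllbzz" → prefix "lz" already present; 6 new (l, l, l, b, z, z)
  "llblz" → prefix "l" already present; 4 new (l, b, l, z)
  "lbbllzll" → prefix "l" already present; 7 new (b, b, l, l, z, l, l)
  "zlzzzl" → prefix "z" already present; 5 new (l, z, z, z, l)
  "llll" → prefix "ll" already present; 2 new (l, l)
  "lzl" → prefix "lzl" already present; 0 new (none)
  "zblzbzl" → prefix "z" already present; 6 new (b, l, z, b, z, l)
  "zlzlzz" → prefix "zlz" already present; 3 new (l, z, z)
  "zblllzll" → prefix "zbl" already present; 5 new (l, l, z, l, l)
  "lbbbzb" → prefix "lbb" already present; 3 new (b, z, b)
  "zzbll" → prefix "zzb" already present; 2 new (l, l)
Total nodes = 3 + 8 + 6 + 4 + 7 + 5 + 2 + 0 + 6 + 3 + 5 + 3 + 2 = 54

54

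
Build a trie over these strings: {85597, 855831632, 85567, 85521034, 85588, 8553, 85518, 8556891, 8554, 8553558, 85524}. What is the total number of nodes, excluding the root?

30

Trie structure (* marks end of a word):
(root)
└─ 8
   └─ 5
      └─ 5
         ├─ 1
         │  └─ 8 *
         ├─ 2
         │  ├─ 1
         │  │  └─ 0
         │  │     └─ 3
         │  │        └─ 4 *
         │  └─ 4 *
         ├─ 3 *
         │  └─ 5
         │     └─ 5
         │        └─ 8 *
         ├─ 4 *
         ├─ 6
         │  ├─ 7 *
         │  └─ 8
         │     └─ 9
         │        └─ 1 *
         ├─ 8
         │  ├─ 3
         │  │  └─ 1
         │  │     └─ 6
         │  │        └─ 3
         │  │           └─ 2 *
         │  └─ 8 *
         └─ 9
            └─ 7 *
Counting every labelled node above: 30.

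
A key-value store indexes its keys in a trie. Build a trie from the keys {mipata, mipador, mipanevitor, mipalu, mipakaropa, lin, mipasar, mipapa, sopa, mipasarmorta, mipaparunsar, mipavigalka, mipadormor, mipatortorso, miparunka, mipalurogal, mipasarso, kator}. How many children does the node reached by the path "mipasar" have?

2

Follow the path "mipasar" to its node, then look at its outgoing edges.
Distinct next characters after "mipasar": m, s.
That node has 2 child edges.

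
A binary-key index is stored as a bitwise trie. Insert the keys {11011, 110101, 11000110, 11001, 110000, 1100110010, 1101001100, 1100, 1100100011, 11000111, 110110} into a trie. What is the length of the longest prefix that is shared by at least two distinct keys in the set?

7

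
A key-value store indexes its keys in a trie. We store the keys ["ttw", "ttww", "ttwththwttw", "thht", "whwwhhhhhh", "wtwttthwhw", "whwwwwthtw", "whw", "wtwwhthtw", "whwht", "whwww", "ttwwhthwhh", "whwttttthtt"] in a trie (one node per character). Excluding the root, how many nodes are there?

62

Count nodes per top-level branch (shared prefixes stored once):
  't'-branch (thht, ttw, ttwththwttw, ttww, ttwwhthwhh): 21 nodes
  'w'-branch (whw, whwht, whwttttthtt, whwwhhhhhh, whwww, whwwwwthtw, wtwttthwhw, wtwwhthtw): 41 nodes
Sum: 62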